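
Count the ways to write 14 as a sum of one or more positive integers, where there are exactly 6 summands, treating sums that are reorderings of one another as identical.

20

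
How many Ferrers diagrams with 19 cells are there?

490

Direct enumeration gives 490 partitions.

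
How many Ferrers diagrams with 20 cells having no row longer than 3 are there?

44

There are too many to list fully; the first 12 (by largest part) are:
2,3,3,3,3,3,3
1,1,3,3,3,3,3,3
1,2,2,3,3,3,3,3
1,1,1,2,3,3,3,3,3
1,1,1,1,1,3,3,3,3,3
2,2,2,2,3,3,3,3
1,1,2,2,2,3,3,3,3
1,1,1,1,2,2,3,3,3,3
1,1,1,1,1,1,2,3,3,3,3
1,1,1,1,1,1,1,1,3,3,3,3
1,2,2,2,2,2,3,3,3
1,1,1,2,2,2,2,3,3,3
…and 32 more, for 44 total.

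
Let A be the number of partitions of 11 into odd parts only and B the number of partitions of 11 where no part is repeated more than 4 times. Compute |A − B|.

32

Partitions of 11 into odd parts only: 12.
Partitions of 11 where no part is repeated more than 4 times: 44.
|12 − 44| = 32.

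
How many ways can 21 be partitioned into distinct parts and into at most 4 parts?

There are too many to list fully; the first 12 (by largest part) are:
21
1,20
2,19
3,18
1,2,18
4,17
1,3,17
5,16
1,4,16
2,3,16
6,15
1,5,15
…and 53 more, for 65 total.

65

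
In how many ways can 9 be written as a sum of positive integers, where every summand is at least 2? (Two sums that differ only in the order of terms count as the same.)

8

The partitions of 9 that satisfy the conditions:
9
7 + 2
6 + 3
5 + 4
5 + 2 + 2
4 + 3 + 2
3 + 3 + 3
3 + 2 + 2 + 2
Counting gives 8.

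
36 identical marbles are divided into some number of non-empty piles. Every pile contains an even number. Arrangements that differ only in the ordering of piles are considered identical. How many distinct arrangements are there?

385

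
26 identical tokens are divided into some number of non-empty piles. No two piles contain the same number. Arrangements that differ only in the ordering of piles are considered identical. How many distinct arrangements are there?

165

Systematic enumeration (by largest part, then next-largest, …) yields 165.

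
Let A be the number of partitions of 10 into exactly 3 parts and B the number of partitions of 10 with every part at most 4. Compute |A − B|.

Partitions of 10 into exactly 3 parts: 8.
Partitions of 10 with every part at most 4: 23.
|8 − 23| = 15.

15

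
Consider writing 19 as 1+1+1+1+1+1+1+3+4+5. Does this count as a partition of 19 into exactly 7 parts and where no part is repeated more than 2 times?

The parts sum to 19, and the condition 'there are exactly 7 summands' is violated.

No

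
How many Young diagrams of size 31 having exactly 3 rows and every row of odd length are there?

24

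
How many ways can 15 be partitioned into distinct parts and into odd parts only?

The partitions of 15 that satisfy the conditions:
15
11 + 3 + 1
9 + 5 + 1
7 + 5 + 3
Counting gives 4.

4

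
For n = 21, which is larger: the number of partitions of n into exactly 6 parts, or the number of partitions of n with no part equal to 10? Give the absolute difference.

Partitions of 21 into exactly 6 parts: 110.
Partitions of 21 with no part equal to 10: 736.
|110 − 736| = 626.

626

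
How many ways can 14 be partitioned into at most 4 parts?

47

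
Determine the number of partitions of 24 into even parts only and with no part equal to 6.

47

There are too many to list fully; the first 12 (by largest part) are:
24
22,2
20,4
20,2,2
18,4,2
18,2,2,2
16,8
16,4,4
16,4,2,2
16,2,2,2,2
14,10
14,8,2
…and 35 more, for 47 total.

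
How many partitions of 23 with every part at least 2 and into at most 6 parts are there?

199

A full systematic count gives 199.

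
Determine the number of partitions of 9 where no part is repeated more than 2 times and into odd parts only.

The partitions of 9 that satisfy the conditions:
9
7+1+1
5+3+1

3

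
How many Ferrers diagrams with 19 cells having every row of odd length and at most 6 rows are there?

24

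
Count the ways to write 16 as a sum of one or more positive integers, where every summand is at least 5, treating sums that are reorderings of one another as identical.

Listing the qualifying partitions of 16:
16
5 + 11
6 + 10
7 + 9
8 + 8
5 + 5 + 6

6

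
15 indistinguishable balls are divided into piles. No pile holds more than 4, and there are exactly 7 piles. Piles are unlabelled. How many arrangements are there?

9

They are:
1,1,1,1,3,4,4
1,1,1,2,2,4,4
1,1,1,2,3,3,4
1,1,2,2,2,3,4
1,2,2,2,2,2,4
1,1,1,3,3,3,3
1,1,2,2,3,3,3
1,2,2,2,2,3,3
2,2,2,2,2,2,3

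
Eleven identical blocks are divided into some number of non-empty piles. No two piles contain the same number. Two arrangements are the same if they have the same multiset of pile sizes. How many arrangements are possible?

They are:
11
1,10
2,9
3,8
1,2,8
4,7
1,3,7
5,6
1,4,6
2,3,6
2,4,5
1,2,3,5

12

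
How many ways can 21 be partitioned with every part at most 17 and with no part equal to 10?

Counting exhaustively, 729 partitions satisfy the conditions.

729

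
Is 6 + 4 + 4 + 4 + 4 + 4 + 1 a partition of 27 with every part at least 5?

No

The parts sum to 27, and the condition 'every summand is at least 5' is violated.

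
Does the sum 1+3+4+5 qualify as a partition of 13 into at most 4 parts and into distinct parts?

Yes

The parts sum to 13, and the condition 'there are at most 4 summands' holds; the condition 'all summands are distinct' holds.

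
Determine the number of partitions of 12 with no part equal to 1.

The partitions of 12 that satisfy the conditions:
12
10+2
9+3
8+4
8+2+2
7+5
7+3+2
6+6
6+4+2
6+3+3
6+2+2+2
5+5+2
5+4+3
5+3+2+2
4+4+4
4+4+2+2
4+3+3+2
4+2+2+2+2
3+3+3+3
3+3+2+2+2
2+2+2+2+2+2

21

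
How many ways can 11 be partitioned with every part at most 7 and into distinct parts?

Listing the qualifying partitions of 11:
7,4
7,3,1
6,5
6,4,1
6,3,2
5,4,2
5,3,2,1

7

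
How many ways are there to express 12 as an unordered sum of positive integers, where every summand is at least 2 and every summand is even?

Listing the qualifying partitions of 12:
12
10+2
8+4
8+2+2
6+6
6+4+2
6+2+2+2
4+4+4
4+4+2+2
4+2+2+2+2
2+2+2+2+2+2

11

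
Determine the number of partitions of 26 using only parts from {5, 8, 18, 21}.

3

Listing the qualifying partitions of 26:
21, 5
18, 8
8, 8, 5, 5
That's 3 in total.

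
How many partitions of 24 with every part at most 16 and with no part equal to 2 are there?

547

Enumerating by decreasing first part gives 547 partitions in all.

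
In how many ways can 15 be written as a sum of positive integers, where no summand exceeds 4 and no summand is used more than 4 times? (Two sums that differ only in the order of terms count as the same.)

They are:
4,4,4,3
4,4,4,2,1
4,4,4,1,1,1
4,4,3,3,1
4,4,3,2,2
4,4,3,2,1,1
4,4,3,1,1,1,1
4,4,2,2,2,1
4,4,2,2,1,1,1
4,3,3,3,2
4,3,3,3,1,1
4,3,3,2,2,1
4,3,3,2,1,1,1
4,3,2,2,2,2
4,3,2,2,2,1,1
4,3,2,2,1,1,1,1
4,2,2,2,2,1,1,1
3,3,3,3,2,1
3,3,3,3,1,1,1
3,3,3,2,2,2
3,3,3,2,2,1,1
3,3,3,2,1,1,1,1
3,3,2,2,2,2,1
3,3,2,2,2,1,1,1
3,2,2,2,2,1,1,1,1
That's 25 in total.

25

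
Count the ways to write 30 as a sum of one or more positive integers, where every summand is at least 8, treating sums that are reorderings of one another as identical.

Enumerating:
30
8 + 22
9 + 21
10 + 20
11 + 19
12 + 18
13 + 17
14 + 16
15 + 15
8 + 8 + 14
8 + 9 + 13
8 + 10 + 12
9 + 9 + 12
8 + 11 + 11
9 + 10 + 11
10 + 10 + 10

16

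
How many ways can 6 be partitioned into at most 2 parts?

4

The partitions of 6 that satisfy the conditions:
6
1,5
2,4
3,3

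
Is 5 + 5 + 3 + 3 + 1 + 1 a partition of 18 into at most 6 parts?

The parts sum to 18, and the condition 'there are at most 6 summands' holds.

Yes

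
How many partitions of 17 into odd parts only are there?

There are too many to list fully; the first 12 (by largest part) are:
17
15+1+1
13+3+1
13+1+1+1+1
11+5+1
11+3+3
11+3+1+1+1
11+1+1+1+1+1+1
9+7+1
9+5+3
9+5+1+1+1
9+3+3+1+1
…and 26 more, for 38 total.

38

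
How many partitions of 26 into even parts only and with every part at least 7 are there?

Enumerating:
26
8, 18
10, 16
12, 14
8, 8, 10

5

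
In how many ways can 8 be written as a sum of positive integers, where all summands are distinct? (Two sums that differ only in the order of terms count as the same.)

6

Listing the qualifying partitions of 8:
8
7 + 1
6 + 2
5 + 3
5 + 2 + 1
4 + 3 + 1
Counting gives 6.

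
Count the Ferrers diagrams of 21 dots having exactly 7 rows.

105

There are 105 such partitions.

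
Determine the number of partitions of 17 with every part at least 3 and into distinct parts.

12

Enumerating:
17
14+3
13+4
12+5
11+6
10+7
10+4+3
9+8
9+5+3
8+6+3
8+5+4
7+6+4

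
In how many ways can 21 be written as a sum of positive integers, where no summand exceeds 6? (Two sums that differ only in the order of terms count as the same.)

331

Counting exhaustively, 331 partitions satisfy the conditions.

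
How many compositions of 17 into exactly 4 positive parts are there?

560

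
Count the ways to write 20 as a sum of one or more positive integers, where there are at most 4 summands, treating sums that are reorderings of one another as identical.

108

Direct enumeration gives 108 partitions.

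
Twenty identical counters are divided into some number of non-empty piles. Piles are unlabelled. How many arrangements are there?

Enumerating by decreasing first part gives 627 partitions in all.

627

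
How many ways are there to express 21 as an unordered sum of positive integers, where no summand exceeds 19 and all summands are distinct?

Systematic enumeration (by largest part, then next-largest, …) yields 74.

74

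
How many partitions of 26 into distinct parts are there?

Enumerating by decreasing first part gives 165 partitions in all.

165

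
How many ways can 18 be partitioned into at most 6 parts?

199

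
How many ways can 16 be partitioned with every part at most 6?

Enumerating by decreasing first part gives 136 partitions in all.

136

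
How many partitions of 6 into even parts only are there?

3

The partitions of 6 that satisfy the conditions:
6
4, 2
2, 2, 2
That's 3 in total.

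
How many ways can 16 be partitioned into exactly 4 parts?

A partial list (first 12 by largest part):
13, 1, 1, 1
12, 2, 1, 1
11, 3, 1, 1
11, 2, 2, 1
10, 4, 1, 1
10, 3, 2, 1
10, 2, 2, 2
9, 5, 1, 1
9, 4, 2, 1
9, 3, 3, 1
9, 3, 2, 2
8, 6, 1, 1
…and 22 more, for 34 total.

34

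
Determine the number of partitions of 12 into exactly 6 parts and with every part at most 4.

7

They are:
4, 4, 1, 1, 1, 1
4, 3, 2, 1, 1, 1
4, 2, 2, 2, 1, 1
3, 3, 3, 1, 1, 1
3, 3, 2, 2, 1, 1
3, 2, 2, 2, 2, 1
2, 2, 2, 2, 2, 2
That's 7 in total.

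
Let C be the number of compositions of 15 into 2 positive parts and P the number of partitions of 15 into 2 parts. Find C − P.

Compositions: C(14,1) = 14.
Unordered (partitions into 2 parts): 7.
Difference: 14 − 7 = 7.

7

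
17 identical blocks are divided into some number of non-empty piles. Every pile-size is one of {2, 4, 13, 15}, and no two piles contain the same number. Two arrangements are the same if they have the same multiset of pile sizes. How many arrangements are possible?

2

Enumerating:
15,2
13,4
That's 2 in total.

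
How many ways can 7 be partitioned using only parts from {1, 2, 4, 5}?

8

Listing the qualifying partitions of 7:
5+2
5+1+1
4+2+1
4+1+1+1
2+2+2+1
2+2+1+1+1
2+1+1+1+1+1
1+1+1+1+1+1+1
That's 8 in total.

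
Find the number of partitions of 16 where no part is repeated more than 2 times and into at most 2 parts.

9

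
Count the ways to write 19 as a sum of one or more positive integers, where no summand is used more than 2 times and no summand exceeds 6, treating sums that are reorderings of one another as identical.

A partial list (first 12 by largest part):
6,6,5,2
6,6,5,1,1
6,6,4,3
6,6,4,2,1
6,6,3,3,1
6,6,3,2,2
6,6,3,2,1,1
6,5,5,3
6,5,5,2,1
6,5,4,4
6,5,4,3,1
6,5,4,2,2
…and 21 more, for 33 total.

33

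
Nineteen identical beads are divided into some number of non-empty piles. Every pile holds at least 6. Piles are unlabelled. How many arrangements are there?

Enumerating:
19
13+6
12+7
11+8
10+9
7+6+6

6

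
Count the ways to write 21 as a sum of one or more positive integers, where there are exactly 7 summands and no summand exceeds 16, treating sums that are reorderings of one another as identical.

There are 105 such partitions.

105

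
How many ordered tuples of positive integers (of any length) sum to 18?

There are 17 gaps and each independently is a cut or not, giving 2^17 = 131072.

131072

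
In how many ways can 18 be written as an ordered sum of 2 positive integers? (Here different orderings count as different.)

Equivalently, choose which 1 of the 17 gaps become plus signs: C(17,1) = 17.

17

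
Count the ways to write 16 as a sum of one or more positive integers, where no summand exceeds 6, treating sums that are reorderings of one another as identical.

There are 136 such partitions.

136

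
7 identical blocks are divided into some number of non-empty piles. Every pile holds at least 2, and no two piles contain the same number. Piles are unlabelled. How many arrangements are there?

3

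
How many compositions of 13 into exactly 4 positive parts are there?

Equivalently, choose which 3 of the 12 gaps become plus signs: C(12,3) = 220.

220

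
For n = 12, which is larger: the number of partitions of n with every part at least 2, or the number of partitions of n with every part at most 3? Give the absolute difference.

Partitions of 12 with every part at least 2: 21.
Partitions of 12 with every part at most 3: 19.
|21 − 19| = 2.

2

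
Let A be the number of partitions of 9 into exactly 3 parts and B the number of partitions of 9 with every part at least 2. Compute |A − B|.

1

Partitions of 9 into exactly 3 parts: 7.
Partitions of 9 with every part at least 2: 8.
|7 − 8| = 1.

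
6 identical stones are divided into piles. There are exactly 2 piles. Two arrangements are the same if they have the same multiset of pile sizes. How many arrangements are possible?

They are:
5+1
4+2
3+3

3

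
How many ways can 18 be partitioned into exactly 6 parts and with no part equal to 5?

40

A partial list (first 12 by largest part):
1 + 1 + 1 + 1 + 1 + 13
1 + 1 + 1 + 1 + 2 + 12
1 + 1 + 1 + 1 + 3 + 11
1 + 1 + 1 + 2 + 2 + 11
1 + 1 + 1 + 1 + 4 + 10
1 + 1 + 1 + 2 + 3 + 10
1 + 1 + 2 + 2 + 2 + 10
1 + 1 + 1 + 2 + 4 + 9
1 + 1 + 1 + 3 + 3 + 9
1 + 1 + 2 + 2 + 3 + 9
1 + 2 + 2 + 2 + 2 + 9
1 + 1 + 1 + 1 + 6 + 8
…and 28 more, for 40 total.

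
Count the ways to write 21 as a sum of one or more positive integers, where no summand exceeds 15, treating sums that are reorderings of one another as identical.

Systematic enumeration (by largest part, then next-largest, …) yields 773.

773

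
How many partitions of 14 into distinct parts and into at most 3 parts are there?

17

They are:
14
13,1
12,2
11,3
11,2,1
10,4
10,3,1
9,5
9,4,1
9,3,2
8,6
8,5,1
8,4,2
7,6,1
7,5,2
7,4,3
6,5,3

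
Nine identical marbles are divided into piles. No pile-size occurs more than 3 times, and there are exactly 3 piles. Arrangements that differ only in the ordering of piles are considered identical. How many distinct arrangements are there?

7

The partitions of 9 that satisfy the conditions:
7+1+1
6+2+1
5+3+1
5+2+2
4+4+1
4+3+2
3+3+3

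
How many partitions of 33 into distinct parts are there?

448

Enumerating by decreasing first part gives 448 partitions in all.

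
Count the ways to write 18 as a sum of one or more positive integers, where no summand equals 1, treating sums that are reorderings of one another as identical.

Direct enumeration gives 88 partitions.

88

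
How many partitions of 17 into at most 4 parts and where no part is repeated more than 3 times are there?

72

Counting exhaustively, 72 partitions satisfy the conditions.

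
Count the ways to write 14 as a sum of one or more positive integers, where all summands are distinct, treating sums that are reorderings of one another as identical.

The partitions of 14 that satisfy the conditions:
14
1+13
2+12
3+11
1+2+11
4+10
1+3+10
5+9
1+4+9
2+3+9
6+8
1+5+8
2+4+8
1+2+3+8
1+6+7
2+5+7
3+4+7
1+2+4+7
3+5+6
1+2+5+6
1+3+4+6
2+3+4+5
Counting gives 22.

22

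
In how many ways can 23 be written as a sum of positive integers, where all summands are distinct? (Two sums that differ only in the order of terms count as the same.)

104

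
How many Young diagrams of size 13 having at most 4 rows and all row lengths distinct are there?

18

Listing the qualifying partitions of 13:
13
12+1
11+2
10+3
10+2+1
9+4
9+3+1
8+5
8+4+1
8+3+2
7+6
7+5+1
7+4+2
7+3+2+1
6+5+2
6+4+3
6+4+2+1
5+4+3+1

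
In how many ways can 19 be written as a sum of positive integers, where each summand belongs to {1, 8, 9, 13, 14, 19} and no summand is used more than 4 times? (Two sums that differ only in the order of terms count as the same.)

4

Listing the qualifying partitions of 19:
19
9 + 9 + 1
9 + 8 + 1 + 1
8 + 8 + 1 + 1 + 1
That's 4 in total.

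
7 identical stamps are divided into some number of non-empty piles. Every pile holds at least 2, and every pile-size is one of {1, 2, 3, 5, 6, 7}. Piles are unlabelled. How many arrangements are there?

3

Enumerating:
7
5+2
3+2+2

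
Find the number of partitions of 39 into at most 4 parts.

Counting exhaustively, 588 partitions satisfy the conditions.

588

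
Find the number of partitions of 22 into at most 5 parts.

255

Systematic enumeration (by largest part, then next-largest, …) yields 255.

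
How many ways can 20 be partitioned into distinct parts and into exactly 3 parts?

24

Listing the qualifying partitions of 20:
17+2+1
16+3+1
15+4+1
15+3+2
14+5+1
14+4+2
13+6+1
13+5+2
13+4+3
12+7+1
12+6+2
12+5+3
11+8+1
11+7+2
11+6+3
11+5+4
10+9+1
10+8+2
10+7+3
10+6+4
9+8+3
9+7+4
9+6+5
8+7+5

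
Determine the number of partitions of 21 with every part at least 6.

They are:
21
15 + 6
14 + 7
13 + 8
12 + 9
11 + 10
9 + 6 + 6
8 + 7 + 6
7 + 7 + 7

9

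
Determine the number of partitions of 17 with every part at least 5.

7

Listing the qualifying partitions of 17:
17
12, 5
11, 6
10, 7
9, 8
7, 5, 5
6, 6, 5
Counting gives 7.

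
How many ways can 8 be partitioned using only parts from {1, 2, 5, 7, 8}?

9

They are:
8
1+7
1+2+5
1+1+1+5
2+2+2+2
1+1+2+2+2
1+1+1+1+2+2
1+1+1+1+1+1+2
1+1+1+1+1+1+1+1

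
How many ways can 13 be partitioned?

A full systematic count gives 101.

101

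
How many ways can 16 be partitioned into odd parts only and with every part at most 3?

6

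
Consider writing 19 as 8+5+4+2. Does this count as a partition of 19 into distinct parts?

Yes

The parts sum to 19, and the condition 'all summands are distinct' holds.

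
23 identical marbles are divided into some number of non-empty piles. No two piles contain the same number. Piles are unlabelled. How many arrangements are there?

104

A full systematic count gives 104.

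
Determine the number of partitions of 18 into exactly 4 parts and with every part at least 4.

Enumerating:
6,4,4,4
5,5,4,4
Counting gives 2.

2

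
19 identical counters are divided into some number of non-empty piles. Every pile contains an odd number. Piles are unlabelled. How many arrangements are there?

54

There are too many to list fully; the first 12 (by largest part) are:
19
17,1,1
15,3,1
15,1,1,1,1
13,5,1
13,3,3
13,3,1,1,1
13,1,1,1,1,1,1
11,7,1
11,5,3
11,5,1,1,1
11,3,3,1,1
…and 42 more, for 54 total.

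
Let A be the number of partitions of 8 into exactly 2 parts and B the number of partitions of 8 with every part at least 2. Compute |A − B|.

Partitions of 8 into exactly 2 parts: 4.
Partitions of 8 with every part at least 2: 7.
|4 − 7| = 3.

3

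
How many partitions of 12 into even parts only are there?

The partitions of 12 that satisfy the conditions:
12
10+2
8+4
8+2+2
6+6
6+4+2
6+2+2+2
4+4+4
4+4+2+2
4+2+2+2+2
2+2+2+2+2+2
That's 11 in total.

11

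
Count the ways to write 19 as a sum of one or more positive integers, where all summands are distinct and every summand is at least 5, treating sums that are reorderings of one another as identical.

Enumerating:
19
14,5
13,6
12,7
11,8
10,9
8,6,5
That's 7 in total.

7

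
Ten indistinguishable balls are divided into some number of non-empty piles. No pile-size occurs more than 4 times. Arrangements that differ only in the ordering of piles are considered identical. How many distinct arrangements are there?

There are too many to list fully; the first 12 (by largest part) are:
10
9 + 1
8 + 2
8 + 1 + 1
7 + 3
7 + 2 + 1
7 + 1 + 1 + 1
6 + 4
6 + 3 + 1
6 + 2 + 2
6 + 2 + 1 + 1
6 + 1 + 1 + 1 + 1
…and 22 more, for 34 total.

34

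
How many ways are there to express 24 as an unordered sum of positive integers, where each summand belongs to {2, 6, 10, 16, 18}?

The partitions of 24 that satisfy the conditions:
18 + 6
18 + 2 + 2 + 2
16 + 6 + 2
16 + 2 + 2 + 2 + 2
10 + 10 + 2 + 2
10 + 6 + 6 + 2
10 + 6 + 2 + 2 + 2 + 2
10 + 2 + 2 + 2 + 2 + 2 + 2 + 2
6 + 6 + 6 + 6
6 + 6 + 6 + 2 + 2 + 2
6 + 6 + 2 + 2 + 2 + 2 + 2 + 2
6 + 2 + 2 + 2 + 2 + 2 + 2 + 2 + 2 + 2
2 + 2 + 2 + 2 + 2 + 2 + 2 + 2 + 2 + 2 + 2 + 2

13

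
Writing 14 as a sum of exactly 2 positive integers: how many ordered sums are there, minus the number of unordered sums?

6

Ordered (compositions into 2 parts): C(13,1) = 13.
Unordered (partitions into 2 parts): 7.
Difference: 13 − 7 = 6.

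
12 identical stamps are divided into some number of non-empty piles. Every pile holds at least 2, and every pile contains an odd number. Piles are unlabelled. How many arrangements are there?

3

Enumerating:
9,3
7,5
3,3,3,3
Counting gives 3.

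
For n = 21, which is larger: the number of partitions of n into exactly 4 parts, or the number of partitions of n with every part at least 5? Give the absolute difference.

57

Partitions of 21 into exactly 4 parts: 72.
Partitions of 21 with every part at least 5: 15.
|72 − 15| = 57.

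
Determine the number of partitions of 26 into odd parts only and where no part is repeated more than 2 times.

38

There are too many to list fully; the first 12 (by largest part) are:
25, 1
23, 3
21, 5
21, 3, 1, 1
19, 7
19, 5, 1, 1
19, 3, 3, 1
17, 9
17, 7, 1, 1
17, 5, 3, 1
15, 11
15, 9, 1, 1
…and 26 more, for 38 total.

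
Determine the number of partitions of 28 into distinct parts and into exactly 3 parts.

There are too many to list fully; the first 12 (by largest part) are:
25+2+1
24+3+1
23+4+1
23+3+2
22+5+1
22+4+2
21+6+1
21+5+2
21+4+3
20+7+1
20+6+2
20+5+3
…and 40 more, for 52 total.

52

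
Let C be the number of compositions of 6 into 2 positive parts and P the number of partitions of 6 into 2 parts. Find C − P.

Ordered (compositions into 2 parts): C(5,1) = 5.
Unordered (partitions into 2 parts): 3.
Difference: 5 − 3 = 2.

2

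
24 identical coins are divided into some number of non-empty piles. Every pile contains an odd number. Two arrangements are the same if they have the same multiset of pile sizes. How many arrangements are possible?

122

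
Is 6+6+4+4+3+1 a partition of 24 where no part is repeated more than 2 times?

The parts sum to 24, and the condition 'no summand is used more than 2 times' holds.

Yes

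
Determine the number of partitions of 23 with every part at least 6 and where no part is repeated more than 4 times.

12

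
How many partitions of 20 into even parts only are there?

42

A partial list (first 12 by largest part):
20
18+2
16+4
16+2+2
14+6
14+4+2
14+2+2+2
12+8
12+6+2
12+4+4
12+4+2+2
12+2+2+2+2
…and 30 more, for 42 total.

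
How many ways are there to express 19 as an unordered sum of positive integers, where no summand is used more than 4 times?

Enumerating by decreasing first part gives 325 partitions in all.

325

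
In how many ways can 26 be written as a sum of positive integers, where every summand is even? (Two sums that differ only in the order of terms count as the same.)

101

There are 101 such partitions.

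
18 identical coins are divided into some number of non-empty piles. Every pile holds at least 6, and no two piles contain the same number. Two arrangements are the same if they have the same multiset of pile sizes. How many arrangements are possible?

They are:
18
12 + 6
11 + 7
10 + 8
Counting gives 4.

4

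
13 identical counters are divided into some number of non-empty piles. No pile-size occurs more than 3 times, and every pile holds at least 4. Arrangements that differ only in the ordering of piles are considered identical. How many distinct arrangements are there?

5

Listing the qualifying partitions of 13:
13
9, 4
8, 5
7, 6
5, 4, 4
That's 5 in total.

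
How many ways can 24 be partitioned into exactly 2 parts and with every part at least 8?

Enumerating:
16 + 8
15 + 9
14 + 10
13 + 11
12 + 12

5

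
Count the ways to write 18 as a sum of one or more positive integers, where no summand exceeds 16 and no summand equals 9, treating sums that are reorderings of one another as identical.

353

A full systematic count gives 353.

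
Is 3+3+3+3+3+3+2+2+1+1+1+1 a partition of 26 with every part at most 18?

Yes

The parts sum to 26, and the condition 'no summand exceeds 18' holds.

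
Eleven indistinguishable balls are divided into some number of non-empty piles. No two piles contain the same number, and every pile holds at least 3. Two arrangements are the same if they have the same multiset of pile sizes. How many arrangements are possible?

4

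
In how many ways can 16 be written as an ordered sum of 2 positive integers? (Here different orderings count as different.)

15

Equivalently, choose which 1 of the 15 gaps become plus signs: C(15,1) = 15.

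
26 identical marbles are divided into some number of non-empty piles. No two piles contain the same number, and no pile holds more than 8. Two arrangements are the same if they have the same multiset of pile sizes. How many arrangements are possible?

8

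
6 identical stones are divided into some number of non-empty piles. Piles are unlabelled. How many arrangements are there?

11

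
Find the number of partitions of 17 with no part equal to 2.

121

Counting exhaustively, 121 partitions satisfy the conditions.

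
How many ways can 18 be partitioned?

A full systematic count gives 385.

385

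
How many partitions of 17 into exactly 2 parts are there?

8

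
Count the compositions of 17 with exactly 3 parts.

By stars and bars with positive parts, the count is C(16,2) = 120.

120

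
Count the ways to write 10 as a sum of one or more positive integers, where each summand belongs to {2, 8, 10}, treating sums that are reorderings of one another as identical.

3

Enumerating:
10
2+8
2+2+2+2+2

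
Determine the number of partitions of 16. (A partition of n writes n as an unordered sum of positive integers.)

A full systematic count gives 231.

231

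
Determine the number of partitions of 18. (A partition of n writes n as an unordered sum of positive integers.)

There are 385 such partitions.

385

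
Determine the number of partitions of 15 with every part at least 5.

5

They are:
15
10, 5
9, 6
8, 7
5, 5, 5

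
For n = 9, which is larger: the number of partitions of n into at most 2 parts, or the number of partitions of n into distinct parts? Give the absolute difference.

Partitions of 9 into at most 2 parts: 5.
Partitions of 9 into distinct parts: 8.
|5 − 8| = 3.

3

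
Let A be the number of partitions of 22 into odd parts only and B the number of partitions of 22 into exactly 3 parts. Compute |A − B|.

Partitions of 22 into odd parts only: 89.
Partitions of 22 into exactly 3 parts: 40.
|89 − 40| = 49.

49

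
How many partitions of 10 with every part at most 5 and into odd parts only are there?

Enumerating:
5+5
5+3+1+1
5+1+1+1+1+1
3+3+3+1
3+3+1+1+1+1
3+1+1+1+1+1+1+1
1+1+1+1+1+1+1+1+1+1

7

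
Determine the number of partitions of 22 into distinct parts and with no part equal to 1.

There are too many to list fully; the first 12 (by largest part) are:
22
20,2
19,3
18,4
17,5
17,3,2
16,6
16,4,2
15,7
15,5,2
15,4,3
14,8
…and 36 more, for 48 total.

48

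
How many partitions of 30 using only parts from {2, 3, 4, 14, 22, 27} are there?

A partial list (first 12 by largest part):
3+27
4+4+22
2+2+4+22
2+3+3+22
2+2+2+2+22
2+14+14
4+4+4+4+14
2+2+4+4+4+14
2+3+3+4+4+14
2+2+2+2+4+4+14
3+3+3+3+4+14
2+2+2+3+3+4+14
…and 31 more, for 43 total.

43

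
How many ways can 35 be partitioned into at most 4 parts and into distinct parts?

288

There are 288 such partitions.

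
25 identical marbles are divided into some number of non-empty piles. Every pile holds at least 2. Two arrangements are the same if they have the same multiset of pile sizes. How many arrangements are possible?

Systematic enumeration (by largest part, then next-largest, …) yields 383.

383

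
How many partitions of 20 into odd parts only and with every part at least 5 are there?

Enumerating:
5, 15
7, 13
9, 11
5, 5, 5, 5
Counting gives 4.

4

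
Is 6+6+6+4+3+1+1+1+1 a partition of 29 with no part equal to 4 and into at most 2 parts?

No

The parts sum to 29, and the condition 'no summand equals 4' is violated.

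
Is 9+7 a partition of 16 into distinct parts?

The parts sum to 16, and the condition 'all summands are distinct' holds.

Yes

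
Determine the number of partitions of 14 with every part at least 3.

13

They are:
14
3, 11
4, 10
5, 9
6, 8
3, 3, 8
7, 7
3, 4, 7
3, 5, 6
4, 4, 6
4, 5, 5
3, 3, 3, 5
3, 3, 4, 4
That's 13 in total.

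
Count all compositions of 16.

32768

The number of compositions of n is 2^(n−1); here 2^15 = 32768.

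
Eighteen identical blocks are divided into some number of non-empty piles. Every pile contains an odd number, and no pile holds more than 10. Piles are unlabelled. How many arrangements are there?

35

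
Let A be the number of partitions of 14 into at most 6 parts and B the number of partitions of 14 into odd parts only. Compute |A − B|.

68

Partitions of 14 into at most 6 parts: 90.
Partitions of 14 into odd parts only: 22.
|90 − 22| = 68.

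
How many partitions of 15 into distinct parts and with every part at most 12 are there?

24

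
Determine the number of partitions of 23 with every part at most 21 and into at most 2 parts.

The partitions of 23 that satisfy the conditions:
21+2
20+3
19+4
18+5
17+6
16+7
15+8
14+9
13+10
12+11

10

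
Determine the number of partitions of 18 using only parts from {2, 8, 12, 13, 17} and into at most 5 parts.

2

Enumerating:
2,2,2,12
2,8,8
That's 2 in total.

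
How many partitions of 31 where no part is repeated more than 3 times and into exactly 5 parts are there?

420

Systematic enumeration (by largest part, then next-largest, …) yields 420.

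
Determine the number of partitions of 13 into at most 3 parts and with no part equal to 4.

Enumerating:
13
12+1
11+2
11+1+1
10+3
10+2+1
9+3+1
9+2+2
8+5
8+3+2
7+6
7+5+1
7+3+3
6+6+1
6+5+2
5+5+3

16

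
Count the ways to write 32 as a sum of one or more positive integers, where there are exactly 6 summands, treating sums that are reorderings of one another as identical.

709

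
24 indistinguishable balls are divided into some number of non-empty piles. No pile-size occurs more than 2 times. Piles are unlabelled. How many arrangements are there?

A full systematic count gives 431.

431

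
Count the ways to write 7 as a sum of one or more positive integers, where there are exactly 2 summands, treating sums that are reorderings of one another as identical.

The partitions of 7 that satisfy the conditions:
1,6
2,5
3,4
That's 3 in total.

3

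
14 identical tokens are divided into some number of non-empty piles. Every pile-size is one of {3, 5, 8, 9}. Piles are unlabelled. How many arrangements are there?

3

Listing the qualifying partitions of 14:
5, 9
3, 3, 8
3, 3, 3, 5
Counting gives 3.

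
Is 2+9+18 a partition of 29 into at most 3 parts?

The parts sum to 29, and the condition 'there are at most 3 summands' holds.

Yes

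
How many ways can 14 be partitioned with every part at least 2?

34

A partial list (first 12 by largest part):
14
2+12
3+11
4+10
2+2+10
5+9
2+3+9
6+8
2+4+8
3+3+8
2+2+2+8
7+7
…and 22 more, for 34 total.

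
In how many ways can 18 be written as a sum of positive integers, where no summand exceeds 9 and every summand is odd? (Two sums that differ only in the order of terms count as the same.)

A partial list (first 12 by largest part):
9, 9
9, 7, 1, 1
9, 5, 3, 1
9, 5, 1, 1, 1, 1
9, 3, 3, 3
9, 3, 3, 1, 1, 1
9, 3, 1, 1, 1, 1, 1, 1
9, 1, 1, 1, 1, 1, 1, 1, 1, 1
7, 7, 3, 1
7, 7, 1, 1, 1, 1
7, 5, 5, 1
7, 5, 3, 3
…and 23 more, for 35 total.

35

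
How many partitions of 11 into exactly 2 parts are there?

5

They are:
10, 1
9, 2
8, 3
7, 4
6, 5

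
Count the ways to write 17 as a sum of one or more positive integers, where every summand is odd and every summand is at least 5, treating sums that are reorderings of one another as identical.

2

Listing the qualifying partitions of 17:
17
7 + 5 + 5
Counting gives 2.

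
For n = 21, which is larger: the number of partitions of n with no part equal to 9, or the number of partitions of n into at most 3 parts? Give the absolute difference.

Partitions of 21 with no part equal to 9: 715.
Partitions of 21 into at most 3 parts: 48.
|715 − 48| = 667.

667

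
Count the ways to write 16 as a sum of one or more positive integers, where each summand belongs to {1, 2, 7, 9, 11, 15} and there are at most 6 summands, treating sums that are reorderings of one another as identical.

Listing the qualifying partitions of 16:
15+1
11+2+2+1
11+2+1+1+1
11+1+1+1+1+1
9+7
9+2+2+2+1
9+2+2+1+1+1
7+7+2
7+7+1+1
7+2+2+2+2+1
Counting gives 10.

10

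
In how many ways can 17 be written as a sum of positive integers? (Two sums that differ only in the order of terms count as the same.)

297

Direct enumeration gives 297 partitions.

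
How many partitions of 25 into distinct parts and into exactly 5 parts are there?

A partial list (first 12 by largest part):
15+4+3+2+1
14+5+3+2+1
13+6+3+2+1
13+5+4+2+1
12+7+3+2+1
12+6+4+2+1
12+5+4+3+1
11+8+3+2+1
11+7+4+2+1
11+6+5+2+1
11+6+4+3+1
11+5+4+3+2
…and 18 more, for 30 total.

30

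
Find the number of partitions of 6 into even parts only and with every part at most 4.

Listing the qualifying partitions of 6:
4, 2
2, 2, 2
Counting gives 2.

2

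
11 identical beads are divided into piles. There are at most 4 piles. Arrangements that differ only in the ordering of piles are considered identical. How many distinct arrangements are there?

27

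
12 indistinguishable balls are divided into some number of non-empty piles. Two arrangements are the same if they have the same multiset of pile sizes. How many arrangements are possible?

77

A full systematic count gives 77.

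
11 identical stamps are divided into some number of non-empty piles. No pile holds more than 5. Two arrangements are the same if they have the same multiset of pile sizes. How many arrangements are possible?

37

There are too many to list fully; the first 12 (by largest part) are:
5+5+1
5+4+2
5+4+1+1
5+3+3
5+3+2+1
5+3+1+1+1
5+2+2+2
5+2+2+1+1
5+2+1+1+1+1
5+1+1+1+1+1+1
4+4+3
4+4+2+1
…and 25 more, for 37 total.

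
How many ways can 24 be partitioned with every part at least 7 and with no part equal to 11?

9

The partitions of 24 that satisfy the conditions:
24
17, 7
16, 8
15, 9
14, 10
12, 12
10, 7, 7
9, 8, 7
8, 8, 8
That's 9 in total.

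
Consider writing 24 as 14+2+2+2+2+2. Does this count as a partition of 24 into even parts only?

The parts sum to 24, and the condition 'every summand is even' holds.

Yes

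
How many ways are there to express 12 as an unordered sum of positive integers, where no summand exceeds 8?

There are too many to list fully; the first 12 (by largest part) are:
8+4
8+3+1
8+2+2
8+2+1+1
8+1+1+1+1
7+5
7+4+1
7+3+2
7+3+1+1
7+2+2+1
7+2+1+1+1
7+1+1+1+1+1
…and 58 more, for 70 total.

70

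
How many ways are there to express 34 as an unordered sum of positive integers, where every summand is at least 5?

129

Counting exhaustively, 129 partitions satisfy the conditions.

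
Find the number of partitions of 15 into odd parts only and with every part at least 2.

5

Enumerating:
15
3, 3, 9
3, 5, 7
5, 5, 5
3, 3, 3, 3, 3
Counting gives 5.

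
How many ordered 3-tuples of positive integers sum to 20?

171

By stars and bars with positive parts, the count is C(19,2) = 171.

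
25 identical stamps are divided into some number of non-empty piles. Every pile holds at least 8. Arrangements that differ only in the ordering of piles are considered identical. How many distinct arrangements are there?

Listing the qualifying partitions of 25:
25
17, 8
16, 9
15, 10
14, 11
13, 12
9, 8, 8

7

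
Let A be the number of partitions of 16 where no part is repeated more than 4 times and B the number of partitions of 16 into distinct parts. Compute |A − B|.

132

Partitions of 16 where no part is repeated more than 4 times: 164.
Partitions of 16 into distinct parts: 32.
|164 − 32| = 132.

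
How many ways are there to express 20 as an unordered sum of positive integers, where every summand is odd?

64

A partial list (first 12 by largest part):
19 + 1
17 + 3
17 + 1 + 1 + 1
15 + 5
15 + 3 + 1 + 1
15 + 1 + 1 + 1 + 1 + 1
13 + 7
13 + 5 + 1 + 1
13 + 3 + 3 + 1
13 + 3 + 1 + 1 + 1 + 1
13 + 1 + 1 + 1 + 1 + 1 + 1 + 1
11 + 9
…and 52 more, for 64 total.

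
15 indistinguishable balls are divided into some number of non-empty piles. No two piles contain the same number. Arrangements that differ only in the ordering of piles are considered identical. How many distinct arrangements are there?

27

A partial list (first 12 by largest part):
15
1 + 14
2 + 13
3 + 12
1 + 2 + 12
4 + 11
1 + 3 + 11
5 + 10
1 + 4 + 10
2 + 3 + 10
6 + 9
1 + 5 + 9
…and 15 more, for 27 total.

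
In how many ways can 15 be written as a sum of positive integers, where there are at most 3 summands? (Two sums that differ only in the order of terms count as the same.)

There are too many to list fully; the first 12 (by largest part) are:
15
14,1
13,2
13,1,1
12,3
12,2,1
11,4
11,3,1
11,2,2
10,5
10,4,1
10,3,2
…and 15 more, for 27 total.

27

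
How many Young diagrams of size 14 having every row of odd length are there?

22

They are:
13+1
11+3
11+1+1+1
9+5
9+3+1+1
9+1+1+1+1+1
7+7
7+5+1+1
7+3+3+1
7+3+1+1+1+1
7+1+1+1+1+1+1+1
5+5+3+1
5+5+1+1+1+1
5+3+3+3
5+3+3+1+1+1
5+3+1+1+1+1+1+1
5+1+1+1+1+1+1+1+1+1
3+3+3+3+1+1
3+3+3+1+1+1+1+1
3+3+1+1+1+1+1+1+1+1
3+1+1+1+1+1+1+1+1+1+1+1
1+1+1+1+1+1+1+1+1+1+1+1+1+1
That's 22 in total.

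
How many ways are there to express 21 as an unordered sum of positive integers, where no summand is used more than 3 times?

Enumerating by decreasing first part gives 395 partitions in all.

395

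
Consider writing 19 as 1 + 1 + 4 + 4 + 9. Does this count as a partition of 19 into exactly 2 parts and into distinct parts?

No

The parts sum to 19, and the condition 'there are exactly 2 summands' is violated.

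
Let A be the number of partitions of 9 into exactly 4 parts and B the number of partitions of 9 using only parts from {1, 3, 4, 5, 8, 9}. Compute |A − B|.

Partitions of 9 into exactly 4 parts: 6.
Partitions of 9 using only parts from {1, 3, 4, 5, 8, 9}: 12.
|6 − 12| = 6.

6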